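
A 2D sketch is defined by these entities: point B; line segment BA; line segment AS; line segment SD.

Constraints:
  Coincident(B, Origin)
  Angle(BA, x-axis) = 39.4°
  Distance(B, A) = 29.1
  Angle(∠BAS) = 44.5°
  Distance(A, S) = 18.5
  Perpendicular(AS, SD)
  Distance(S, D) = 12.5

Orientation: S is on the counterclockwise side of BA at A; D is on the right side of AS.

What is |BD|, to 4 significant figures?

32.97

B is at the origin; BA runs at 39.4° with length 29.1, so A = 29.1·(cos 39.4°, sin 39.4°) = (22.49, 18.47). ∠BAS = 44.5°, so AS runs at 39.4° + (180° − 44.5°) = 174.9° from the x-axis; with |AS| = 18.5, S = A + 18.5·(cos 174.9°, sin 174.9°) = (4.060, 20.12). AS is perpendicular to SD; with |SD| = 12.5 on the right of AS, D = S + 12.5·(0.08889, 0.9960) = (5.171, 32.57). Then |BD| = |D − B| = 32.97.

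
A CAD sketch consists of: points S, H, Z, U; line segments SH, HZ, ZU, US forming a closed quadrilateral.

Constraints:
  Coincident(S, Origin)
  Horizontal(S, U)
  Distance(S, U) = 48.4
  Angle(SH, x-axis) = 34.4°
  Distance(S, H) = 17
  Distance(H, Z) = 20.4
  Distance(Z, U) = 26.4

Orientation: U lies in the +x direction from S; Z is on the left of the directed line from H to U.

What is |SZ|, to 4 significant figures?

37.39

S is at the origin; SU is horizontal with |SU| = 48.4 and U in +x, so U = (48.4, 0). SH runs at 34.4° with |SH| = 17.0, so H = (14.03, 9.604). Z is determined by |HZ| = 20.4 and |ZU| = 26.4 together: it lies at the intersection of circle(H, 20.4) and circle(U, 26.4). With |HU| = 35.69, the foot of the radical line on HU is 13.91 from H and the perpendicular offset is √(20.4² − 13.91²) = 14.92. Taking the left-of-HU solution: Z = (31.44, 20.23).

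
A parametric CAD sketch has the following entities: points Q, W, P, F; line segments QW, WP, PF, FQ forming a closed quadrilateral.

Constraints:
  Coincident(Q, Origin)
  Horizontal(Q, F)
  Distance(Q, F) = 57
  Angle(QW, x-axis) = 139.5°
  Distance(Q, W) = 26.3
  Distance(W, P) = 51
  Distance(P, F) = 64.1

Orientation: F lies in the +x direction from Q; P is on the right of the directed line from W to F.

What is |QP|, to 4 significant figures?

29.74

Q is at the origin; Q and F share the same y with |QF| = 57.0 and F in +x, so F = (57.0, 0). QW runs at 139.5° with |QW| = 26.3, so W = (-20.00, 17.08). P is determined by |WP| = 51.0 and |PF| = 64.1 together: it lies at the intersection of circle(W, 51.0) and circle(F, 64.1). With |WF| = 78.87, the foot of the radical line on WF is 29.88 from W and the perpendicular offset is √(51.0² − 29.88²) = 41.33. Taking the right-of-WF solution: P = (0.2175, -29.74).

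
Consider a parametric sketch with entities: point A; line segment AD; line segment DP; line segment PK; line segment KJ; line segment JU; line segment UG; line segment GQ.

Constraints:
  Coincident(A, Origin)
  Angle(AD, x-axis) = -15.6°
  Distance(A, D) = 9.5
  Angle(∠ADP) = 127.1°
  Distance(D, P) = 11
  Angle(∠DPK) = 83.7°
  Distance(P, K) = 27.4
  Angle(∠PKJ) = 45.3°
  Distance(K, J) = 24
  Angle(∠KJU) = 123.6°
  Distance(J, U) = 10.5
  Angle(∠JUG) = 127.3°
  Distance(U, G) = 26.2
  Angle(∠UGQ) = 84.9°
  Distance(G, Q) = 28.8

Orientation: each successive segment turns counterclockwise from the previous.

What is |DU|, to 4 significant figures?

4.222

A is at the origin; AD runs at -15.6° with length 9.5, so D = (9.150, -2.555). ∠ADP = 127.1° gives DP at 37.30° from the x-axis; with |DP| = 11.0, P = (17.90, 4.111). ∠DPK = 83.7° gives PK at 133.6° from the x-axis; with |PK| = 27.4, K = (-0.9953, 23.95). ∠PKJ = 45.3° gives KJ at -91.70° from the x-axis; with |KJ| = 24.0, J = (-1.707, -0.03599). ∠KJU = 123.6° gives JU at -35.30° from the x-axis; with |JU| = 10.5, U = (6.862, -6.103). Then |DU| = |U − D| = 4.222.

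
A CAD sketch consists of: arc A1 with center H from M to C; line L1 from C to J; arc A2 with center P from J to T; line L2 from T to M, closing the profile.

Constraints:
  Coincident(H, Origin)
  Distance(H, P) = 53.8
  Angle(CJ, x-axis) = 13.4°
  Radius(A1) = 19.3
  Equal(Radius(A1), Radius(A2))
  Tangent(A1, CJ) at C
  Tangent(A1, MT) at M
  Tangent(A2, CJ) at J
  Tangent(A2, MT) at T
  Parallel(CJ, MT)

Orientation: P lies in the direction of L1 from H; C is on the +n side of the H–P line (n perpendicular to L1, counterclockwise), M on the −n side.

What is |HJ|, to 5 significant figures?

57.157

The slot axis is L1's direction at 13.4°, so u = (cos 13.4°, sin 13.4°) = (0.97278, 0.23175) and n = (−sin 13.4°, cos 13.4°) = (-0.23175, 0.97278). H is at the origin and P lies 53.8 along u from H, so P = 53.8·u = (52.335, 12.468). Tangency of A1 to both parallel lines with radius 19.3 puts C and M at H ± 19.3·n: C = (-4.4727, 18.775), M = (4.4727, -18.775). Equal radii place J and T the same way about P: J = P + 19.3·n = (47.863, 31.243), T = P − 19.3·n = (56.808, -6.3065). Then |HJ| = |J − H| = 57.157.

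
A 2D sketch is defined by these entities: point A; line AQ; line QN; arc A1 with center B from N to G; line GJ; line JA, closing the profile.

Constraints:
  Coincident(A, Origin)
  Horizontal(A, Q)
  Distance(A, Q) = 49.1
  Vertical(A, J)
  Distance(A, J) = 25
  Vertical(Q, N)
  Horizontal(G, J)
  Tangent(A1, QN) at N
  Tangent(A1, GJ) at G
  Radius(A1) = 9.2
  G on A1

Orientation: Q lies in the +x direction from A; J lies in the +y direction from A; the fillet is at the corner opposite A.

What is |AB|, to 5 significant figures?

42.914

AJ is vertical with |AJ| = 25.0 and J on the +y side, so J = (0.0000, 25.000). The virtual corner opposite A is at (49.100, 25.000). A1 meets QN tangentially, so BN is at right angles to QN and A1 meets GJ tangentially, so BG is at right angles to GJ, with radius 9.2, so the center B sits 9.2 in from both sides at B = (39.900, 15.800). Then |AB| = |B − A| = 42.914.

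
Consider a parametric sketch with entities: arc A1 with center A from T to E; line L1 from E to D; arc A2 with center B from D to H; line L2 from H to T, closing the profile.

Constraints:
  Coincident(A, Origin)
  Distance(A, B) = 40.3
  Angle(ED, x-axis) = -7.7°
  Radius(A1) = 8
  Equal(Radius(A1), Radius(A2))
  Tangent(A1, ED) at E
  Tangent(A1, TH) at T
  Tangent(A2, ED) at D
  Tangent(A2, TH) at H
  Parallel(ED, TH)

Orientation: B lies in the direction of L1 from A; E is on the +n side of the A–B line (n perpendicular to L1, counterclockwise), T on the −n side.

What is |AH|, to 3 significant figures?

41.1

The slot axis is L1's direction at -7.7°, so u = (cos -7.7°, sin -7.7°) = (0.991, -0.134) and n = (−sin -7.7°, cos -7.7°) = (0.134, 0.991). A is at the origin and B lies 40.3 along u from A, so B = 40.3·u = (39.9, -5.40). Tangency of A1 to both parallel lines with radius 8.0 puts E and T at A ± 8.0·n: E = (1.07, 7.93), T = (-1.07, -7.93). Equal radii place D and H the same way about B: D = B + 8.0·n = (41.0, 2.53), H = B − 8.0·n = (38.9, -13.3). Then |AH| = |H − A| = 41.1.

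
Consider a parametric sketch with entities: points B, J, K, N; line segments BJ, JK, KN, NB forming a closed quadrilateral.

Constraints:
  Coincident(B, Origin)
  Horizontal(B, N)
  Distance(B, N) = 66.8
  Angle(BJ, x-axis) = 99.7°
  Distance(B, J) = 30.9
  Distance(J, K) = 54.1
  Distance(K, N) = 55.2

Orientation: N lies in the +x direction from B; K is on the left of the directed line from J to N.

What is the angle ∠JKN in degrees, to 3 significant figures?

91.3°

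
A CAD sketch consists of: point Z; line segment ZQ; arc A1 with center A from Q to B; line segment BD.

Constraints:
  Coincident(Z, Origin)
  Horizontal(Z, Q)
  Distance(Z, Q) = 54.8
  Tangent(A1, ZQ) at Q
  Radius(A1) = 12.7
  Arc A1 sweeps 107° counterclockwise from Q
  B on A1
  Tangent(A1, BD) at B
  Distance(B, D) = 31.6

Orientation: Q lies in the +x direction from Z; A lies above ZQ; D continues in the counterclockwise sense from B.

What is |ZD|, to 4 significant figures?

74.19

Z is at the origin; ZQ is horizontal with |ZQ| = 54.8 and Q on the +x side, so Q = (54.80, 0.000). A1 meets ZQ tangentially, so AQ is at right angles to ZQ, so A = Q + (0, 12.7) = (54.80, 12.70). On A1, Q sits at bearing -90° from A; a 107° counterclockwise sweep puts B at bearing 17°, so B = A + 12.7·(cos 17°, sin 17°) = (66.95, 16.41). A1 meets BD tangentially, so AB is at right angles to BD, so BD runs along (−sin 17°, cos 17°); with |BD| = 31.6, D = (57.71, 46.63). Then |ZD| = |D − Z| = 74.19.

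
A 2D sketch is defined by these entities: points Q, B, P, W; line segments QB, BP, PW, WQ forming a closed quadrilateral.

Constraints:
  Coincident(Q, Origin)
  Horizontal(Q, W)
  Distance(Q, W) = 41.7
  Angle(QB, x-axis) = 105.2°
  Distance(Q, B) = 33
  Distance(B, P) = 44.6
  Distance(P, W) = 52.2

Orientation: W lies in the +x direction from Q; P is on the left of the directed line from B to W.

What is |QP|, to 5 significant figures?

60.129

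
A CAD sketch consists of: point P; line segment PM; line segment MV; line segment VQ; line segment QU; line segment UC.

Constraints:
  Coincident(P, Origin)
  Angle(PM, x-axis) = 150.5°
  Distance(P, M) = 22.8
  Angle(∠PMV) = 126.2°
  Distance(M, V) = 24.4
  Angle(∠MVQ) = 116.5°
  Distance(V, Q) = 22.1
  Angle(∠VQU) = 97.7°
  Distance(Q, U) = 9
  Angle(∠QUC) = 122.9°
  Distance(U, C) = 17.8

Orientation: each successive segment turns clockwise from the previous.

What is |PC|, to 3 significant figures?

23.9

P is at the origin; PM runs at 150.5° with length 22.8, so M = (-19.8, 11.2). ∠PMV = 126.2° gives MV at 96.7° from the x-axis; with |MV| = 24.4, V = (-22.7, 35.5). ∠MVQ = 116.5° gives VQ at 33.2° from the x-axis; with |VQ| = 22.1, Q = (-4.20, 47.6). ∠VQU = 97.7° gives QU at -49.1° from the x-axis; with |QU| = 9.0, U = (1.69, 40.8). ∠QUC = 122.9° gives UC at -106° from the x-axis; with |UC| = 17.8, C = (-3.27, 23.7). Then |PC| = |C − P| = 23.9.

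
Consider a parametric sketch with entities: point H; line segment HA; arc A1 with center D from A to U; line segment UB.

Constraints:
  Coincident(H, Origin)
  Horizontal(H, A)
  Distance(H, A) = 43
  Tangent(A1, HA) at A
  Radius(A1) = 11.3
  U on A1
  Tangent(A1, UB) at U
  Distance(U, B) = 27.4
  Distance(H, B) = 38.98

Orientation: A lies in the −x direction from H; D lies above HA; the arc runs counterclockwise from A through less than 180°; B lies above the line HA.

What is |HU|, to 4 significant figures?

33.31

Checks: |DU| = 11.30 ✓; ∠(DU, UB) = 90.00° ✓; |UB| = 27.40 ✓; |HB| = 38.98 ✓.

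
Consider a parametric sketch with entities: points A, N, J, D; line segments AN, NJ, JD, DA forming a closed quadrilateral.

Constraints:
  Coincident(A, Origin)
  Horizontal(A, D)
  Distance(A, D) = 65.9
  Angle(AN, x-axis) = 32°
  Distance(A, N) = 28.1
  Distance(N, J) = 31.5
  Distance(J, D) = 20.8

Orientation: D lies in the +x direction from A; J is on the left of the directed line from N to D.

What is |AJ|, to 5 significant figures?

58.002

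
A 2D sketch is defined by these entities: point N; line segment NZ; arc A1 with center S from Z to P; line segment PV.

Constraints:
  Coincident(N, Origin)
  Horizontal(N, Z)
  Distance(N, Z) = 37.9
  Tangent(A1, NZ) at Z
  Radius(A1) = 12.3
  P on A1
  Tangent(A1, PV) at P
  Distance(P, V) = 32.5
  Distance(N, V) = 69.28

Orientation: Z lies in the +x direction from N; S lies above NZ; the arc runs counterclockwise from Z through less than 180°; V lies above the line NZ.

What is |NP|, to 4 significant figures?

51.21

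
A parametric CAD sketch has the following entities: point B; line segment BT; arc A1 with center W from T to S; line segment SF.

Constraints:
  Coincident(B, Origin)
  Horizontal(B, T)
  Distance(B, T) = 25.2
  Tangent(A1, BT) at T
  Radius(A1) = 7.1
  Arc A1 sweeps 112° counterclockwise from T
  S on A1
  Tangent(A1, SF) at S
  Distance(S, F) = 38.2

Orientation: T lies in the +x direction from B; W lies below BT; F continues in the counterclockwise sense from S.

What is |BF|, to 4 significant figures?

55.90

B is at the origin; B and T share the same y with |BT| = 25.2 and T on the +x side, so T = (25.20, 0.000). Since A1 is tangent to BT there, WT ⟂ BT, so W = T + (0, -7.1) = (25.20, -7.100). On A1, T sits at bearing 90° from W; a 112° counterclockwise sweep puts S at bearing 202°, so S = W + 7.1·(cos 202°, sin 202°) = (18.62, -9.760). The tangent condition forces WS to be normal to SF, so SF runs along (−sin 202°, cos 202°); with |SF| = 38.2, F = (32.93, -45.18). Then |BF| = |F − B| = 55.90.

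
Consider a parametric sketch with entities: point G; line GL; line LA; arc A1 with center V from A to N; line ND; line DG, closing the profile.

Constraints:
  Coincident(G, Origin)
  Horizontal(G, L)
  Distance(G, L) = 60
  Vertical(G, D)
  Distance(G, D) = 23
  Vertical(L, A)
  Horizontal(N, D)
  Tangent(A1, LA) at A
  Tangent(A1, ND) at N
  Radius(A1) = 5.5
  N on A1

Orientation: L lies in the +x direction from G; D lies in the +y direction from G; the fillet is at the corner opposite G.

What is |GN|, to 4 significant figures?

59.15

G is at the origin; G and L share the same y with |GL| = 60.0 and L on the +x side, so L = (60.00, 0.000). GD is vertical with |GD| = 23.0 and D on the +y side, so D = (0.000, 23.00). The virtual corner opposite G is at (60.00, 23.00). A1 meets LA tangentially, so VA is at right angles to LA and tangency of A1 to ND means the radius VN is perpendicular to ND, with radius 5.5, so the center V sits 5.5 in from both sides at V = (54.50, 17.50). That places the tangent points at A = (60.00, 17.50) on LA and N = (54.50, 23.00) on ND. Then |GN| = |N − G| = 59.15.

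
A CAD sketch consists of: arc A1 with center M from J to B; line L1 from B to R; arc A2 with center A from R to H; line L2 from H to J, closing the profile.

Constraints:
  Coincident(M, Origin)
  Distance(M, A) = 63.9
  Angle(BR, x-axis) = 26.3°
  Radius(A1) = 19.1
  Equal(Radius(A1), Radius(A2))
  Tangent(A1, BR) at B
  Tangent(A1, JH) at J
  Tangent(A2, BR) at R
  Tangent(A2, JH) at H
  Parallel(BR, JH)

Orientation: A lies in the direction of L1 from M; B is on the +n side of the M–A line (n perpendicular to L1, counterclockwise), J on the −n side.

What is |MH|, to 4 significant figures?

66.69

Tangency of A1 to both parallel lines with radius 19.1 puts B and J at M ± 19.1·n: B = (-8.463, 17.12), J = (8.463, -17.12). Equal radii place R and H the same way about A: R = A + 19.1·n = (48.82, 45.44), H = A − 19.1·n = (65.75, 11.19). Then |MH| = |H − M| = 66.69.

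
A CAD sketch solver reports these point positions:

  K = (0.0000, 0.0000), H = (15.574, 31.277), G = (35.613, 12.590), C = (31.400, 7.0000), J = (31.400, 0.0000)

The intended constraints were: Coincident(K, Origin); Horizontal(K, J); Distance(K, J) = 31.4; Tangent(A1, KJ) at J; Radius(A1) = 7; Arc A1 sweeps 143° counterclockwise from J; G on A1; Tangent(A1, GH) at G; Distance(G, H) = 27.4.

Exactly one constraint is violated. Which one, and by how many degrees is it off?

Tangent(A1, GH) at G — off by 6.00°.

K = (0.00, 0.00) ✓; K.y = 0.00, J.y = 0.00 ✓; |KJ| = 31.40 ✓; ∠(CJ, JK) = 90.00° ✓; |CJ| = 7.000 ✓; bearing(C→G) − bearing(C→J) = 143.0° ✓; |CG| = 7.000 ✓; ∠(CG, GH) = 96.00° ✗; |GH| = 27.40 ✓.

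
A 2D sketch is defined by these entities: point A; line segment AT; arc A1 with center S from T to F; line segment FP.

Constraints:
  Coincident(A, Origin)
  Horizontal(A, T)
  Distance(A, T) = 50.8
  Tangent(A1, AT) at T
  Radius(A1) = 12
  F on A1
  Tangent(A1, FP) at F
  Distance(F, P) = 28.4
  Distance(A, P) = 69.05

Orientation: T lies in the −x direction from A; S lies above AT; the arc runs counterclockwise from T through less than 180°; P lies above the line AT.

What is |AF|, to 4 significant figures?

44.14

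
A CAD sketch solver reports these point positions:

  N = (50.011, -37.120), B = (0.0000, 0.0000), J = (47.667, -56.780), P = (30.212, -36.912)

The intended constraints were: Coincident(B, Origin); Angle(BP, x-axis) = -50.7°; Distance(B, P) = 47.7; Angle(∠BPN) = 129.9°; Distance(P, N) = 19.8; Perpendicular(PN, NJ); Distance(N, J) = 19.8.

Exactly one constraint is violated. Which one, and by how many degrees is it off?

Perpendicular(PN, NJ) — off by 6.20°.

B = (0.00, 0.00) ✓; BP at -50.70° ✓; |BP| = 47.70 ✓; ∠BPN = 129.9° ✓; |PN| = 19.80 ✓; ∠(PN, NJ) = 96.20° ✗; |NJ| = 19.80 ✓.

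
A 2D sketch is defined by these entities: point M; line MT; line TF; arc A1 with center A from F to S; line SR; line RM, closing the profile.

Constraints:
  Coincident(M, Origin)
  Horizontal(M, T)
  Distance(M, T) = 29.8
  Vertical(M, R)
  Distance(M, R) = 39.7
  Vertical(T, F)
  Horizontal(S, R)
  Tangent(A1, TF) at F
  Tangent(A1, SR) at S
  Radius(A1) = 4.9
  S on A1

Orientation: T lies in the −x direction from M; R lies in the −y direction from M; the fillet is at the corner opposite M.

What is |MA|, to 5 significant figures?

42.791

M is at the origin; MT is horizontal with |MT| = 29.8 and T on the −x side, so T = (-29.800, 0.0000). M and R share the same x with |MR| = 39.7 and R on the −y side, so R = (0.0000, -39.700). The virtual corner opposite M is at (-29.800, -39.700). Tangency of A1 to TF means the radius AF is perpendicular to TF and the tangent condition forces AS to be normal to SR, with radius 4.9, so the center A sits 4.9 in from both sides at A = (-24.900, -34.800). Then |MA| = |A − M| = 42.791.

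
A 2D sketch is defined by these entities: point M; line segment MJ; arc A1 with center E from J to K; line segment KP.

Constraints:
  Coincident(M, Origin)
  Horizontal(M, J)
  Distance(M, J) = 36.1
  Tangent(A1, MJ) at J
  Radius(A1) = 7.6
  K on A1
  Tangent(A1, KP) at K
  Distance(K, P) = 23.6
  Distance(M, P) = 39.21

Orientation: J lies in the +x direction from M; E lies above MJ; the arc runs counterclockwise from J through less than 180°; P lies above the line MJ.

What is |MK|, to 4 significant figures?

43.54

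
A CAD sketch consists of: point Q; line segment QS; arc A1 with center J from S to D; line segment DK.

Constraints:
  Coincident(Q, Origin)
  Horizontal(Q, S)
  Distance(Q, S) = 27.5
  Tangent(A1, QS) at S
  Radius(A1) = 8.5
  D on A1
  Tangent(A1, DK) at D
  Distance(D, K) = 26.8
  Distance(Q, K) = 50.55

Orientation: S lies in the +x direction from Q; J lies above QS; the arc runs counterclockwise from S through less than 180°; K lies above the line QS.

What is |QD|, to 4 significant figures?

36.97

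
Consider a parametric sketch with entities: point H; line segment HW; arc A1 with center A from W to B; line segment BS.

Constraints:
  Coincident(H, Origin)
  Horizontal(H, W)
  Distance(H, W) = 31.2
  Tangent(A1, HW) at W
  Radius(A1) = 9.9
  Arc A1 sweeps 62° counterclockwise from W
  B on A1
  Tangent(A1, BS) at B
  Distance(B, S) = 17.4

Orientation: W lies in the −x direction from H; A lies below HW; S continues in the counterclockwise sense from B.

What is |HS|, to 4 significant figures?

52.34

H is at the origin; H and W share the same y with |HW| = 31.2 and W on the −x side, so W = (-31.20, 0.000). A1 meets HW tangentially, so AW is at right angles to HW, so A = W + (0, -9.9) = (-31.20, -9.900). On A1, W sits at bearing 90° from A; a 62° counterclockwise sweep puts B at bearing 152°, so B = A + 9.9·(cos 152°, sin 152°) = (-39.94, -5.252). A1 meets BS tangentially, so AB is at right angles to BS, so BS runs along (−sin 152°, cos 152°); with |BS| = 17.4, S = (-48.11, -20.62). Then |HS| = |S − H| = 52.34.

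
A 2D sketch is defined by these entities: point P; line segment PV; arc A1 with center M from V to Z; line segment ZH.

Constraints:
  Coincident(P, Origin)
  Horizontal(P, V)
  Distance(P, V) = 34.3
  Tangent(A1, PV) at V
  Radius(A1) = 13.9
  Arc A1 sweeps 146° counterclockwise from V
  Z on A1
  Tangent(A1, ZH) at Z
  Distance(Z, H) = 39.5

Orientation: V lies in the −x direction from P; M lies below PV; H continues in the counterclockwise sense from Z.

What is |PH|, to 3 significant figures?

48.4

P is at the origin; P and V share the same y with |PV| = 34.3 and V on the −x side, so V = (-34.3, 0.00). Since A1 is tangent to PV there, MV ⟂ PV, so M = V + (0, -13.9) = (-34.3, -13.9). On A1, V sits at bearing 90° from M; a 146° counterclockwise sweep puts Z at bearing 236°, so Z = M + 13.9·(cos 236°, sin 236°) = (-42.1, -25.4). A1 meets ZH tangentially, so MZ is at right angles to ZH, so ZH runs along (−sin 236°, cos 236°); with |ZH| = 39.5, H = (-9.33, -47.5). Then |PH| = |H − P| = 48.4.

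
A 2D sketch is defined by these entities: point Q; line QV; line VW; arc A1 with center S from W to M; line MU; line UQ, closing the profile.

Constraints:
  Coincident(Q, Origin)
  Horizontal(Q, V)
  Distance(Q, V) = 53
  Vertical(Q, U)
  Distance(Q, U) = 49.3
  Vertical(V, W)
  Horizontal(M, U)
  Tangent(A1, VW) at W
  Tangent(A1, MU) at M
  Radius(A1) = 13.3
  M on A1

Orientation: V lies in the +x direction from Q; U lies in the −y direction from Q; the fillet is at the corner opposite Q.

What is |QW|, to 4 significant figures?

64.07

Q is at the origin; Q and V share the same y with |QV| = 53.0 and V on the +x side, so V = (53.00, 0.000). QU is vertical with |QU| = 49.3 and U on the −y side, so U = (0.000, -49.30). The virtual corner opposite Q is at (53.00, -49.30). A1 meets VW tangentially, so SW is at right angles to VW and since A1 is tangent to MU there, SM ⟂ MU, with radius 13.3, so the center S sits 13.3 in from both sides at S = (39.70, -36.00). That places the tangent points at W = (53.00, -36.00) on VW and M = (39.70, -49.30) on MU. Then |QW| = |W − Q| = 64.07.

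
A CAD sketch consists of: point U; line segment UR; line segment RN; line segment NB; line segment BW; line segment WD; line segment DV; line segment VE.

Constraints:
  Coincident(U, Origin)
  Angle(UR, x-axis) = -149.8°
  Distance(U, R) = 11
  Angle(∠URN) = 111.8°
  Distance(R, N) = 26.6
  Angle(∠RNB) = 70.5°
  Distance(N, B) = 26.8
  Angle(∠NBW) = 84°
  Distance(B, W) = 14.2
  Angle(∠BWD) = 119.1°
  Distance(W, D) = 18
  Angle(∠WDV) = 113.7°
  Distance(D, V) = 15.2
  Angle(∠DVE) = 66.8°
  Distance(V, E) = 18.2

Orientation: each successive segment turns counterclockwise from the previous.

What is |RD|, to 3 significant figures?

3.89

∠NBW = 84.0° gives BW at 124° from the x-axis; with |BW| = 14.2, W = (10.1, -7.52). ∠BWD = 119.1° gives WD at -175° from the x-axis; with |WD| = 18.0, D = (-7.79, -9.03). Then |RD| = |D − R| = 3.89.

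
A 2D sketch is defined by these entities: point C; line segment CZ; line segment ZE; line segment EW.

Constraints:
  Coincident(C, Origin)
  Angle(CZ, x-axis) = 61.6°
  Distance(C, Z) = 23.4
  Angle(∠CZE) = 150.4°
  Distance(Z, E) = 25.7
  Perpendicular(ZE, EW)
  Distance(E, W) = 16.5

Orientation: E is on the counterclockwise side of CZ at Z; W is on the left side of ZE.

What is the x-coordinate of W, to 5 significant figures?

-5.9050

C is at the origin; CZ runs at 61.6° with length 23.4, so Z = 23.4·(cos 61.6°, sin 61.6°) = (11.130, 20.584). ∠CZE = 150.4°, so ZE runs at 61.6° + (180° − 150.4°) = 91.200° from the x-axis; with |ZE| = 25.7, E = Z + 25.7·(cos 91.200°, sin 91.200°) = (10.591, 46.278). ZE ⟂ EW; with |EW| = 16.5 on the left of ZE, W = E + 16.5·(-0.99978, -0.020942) = (-5.9050, 45.933). So W.x = -5.9050.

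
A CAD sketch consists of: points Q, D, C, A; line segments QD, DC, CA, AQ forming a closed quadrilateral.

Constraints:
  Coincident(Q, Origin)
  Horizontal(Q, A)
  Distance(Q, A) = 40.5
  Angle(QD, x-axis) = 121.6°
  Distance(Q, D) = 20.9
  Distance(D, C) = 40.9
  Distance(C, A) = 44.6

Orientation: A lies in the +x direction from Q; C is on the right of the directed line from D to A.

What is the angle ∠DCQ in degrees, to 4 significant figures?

13.96°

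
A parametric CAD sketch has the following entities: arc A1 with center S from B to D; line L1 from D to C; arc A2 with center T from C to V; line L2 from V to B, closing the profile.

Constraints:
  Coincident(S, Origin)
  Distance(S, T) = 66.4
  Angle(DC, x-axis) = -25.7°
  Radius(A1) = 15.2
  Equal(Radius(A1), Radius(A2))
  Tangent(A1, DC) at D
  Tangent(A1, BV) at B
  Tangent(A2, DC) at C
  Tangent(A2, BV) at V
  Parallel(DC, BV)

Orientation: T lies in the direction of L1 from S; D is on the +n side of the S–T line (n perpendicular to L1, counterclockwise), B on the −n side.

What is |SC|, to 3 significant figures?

68.1

Tangency of A1 to both parallel lines with radius 15.2 puts D and B at S ± 15.2·n: D = (6.59, 13.7), B = (-6.59, -13.7). Equal radii place C and V the same way about T: C = T + 15.2·n = (66.4, -15.1), V = T − 15.2·n = (53.2, -42.5). Then |SC| = |C − S| = 68.1.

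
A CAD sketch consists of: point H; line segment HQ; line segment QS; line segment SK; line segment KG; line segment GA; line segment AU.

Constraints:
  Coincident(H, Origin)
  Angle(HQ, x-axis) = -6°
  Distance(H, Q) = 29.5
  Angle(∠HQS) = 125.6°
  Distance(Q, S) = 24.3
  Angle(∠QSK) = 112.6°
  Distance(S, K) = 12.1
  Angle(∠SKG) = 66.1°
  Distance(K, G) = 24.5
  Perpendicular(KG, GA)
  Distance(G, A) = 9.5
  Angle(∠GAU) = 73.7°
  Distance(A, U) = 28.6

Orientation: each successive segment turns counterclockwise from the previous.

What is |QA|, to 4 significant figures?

4.804

H is at the origin; HQ runs at -6.0° with length 29.5, so Q = (29.34, -3.084). ∠HQS = 125.6° gives QS at 48.40° from the x-axis; with |QS| = 24.3, S = (45.47, 15.09). ∠QSK = 112.6° gives SK at 115.8° from the x-axis; with |SK| = 12.1, K = (40.21, 25.98). ∠SKG = 66.1° gives KG at -130.3° from the x-axis; with |KG| = 24.5, G = (24.36, 7.296). KG ⟂ GA, so GA runs at -40.30°; with |GA| = 9.5, A = (31.60, 1.152). Then |QA| = |A − Q| = 4.804.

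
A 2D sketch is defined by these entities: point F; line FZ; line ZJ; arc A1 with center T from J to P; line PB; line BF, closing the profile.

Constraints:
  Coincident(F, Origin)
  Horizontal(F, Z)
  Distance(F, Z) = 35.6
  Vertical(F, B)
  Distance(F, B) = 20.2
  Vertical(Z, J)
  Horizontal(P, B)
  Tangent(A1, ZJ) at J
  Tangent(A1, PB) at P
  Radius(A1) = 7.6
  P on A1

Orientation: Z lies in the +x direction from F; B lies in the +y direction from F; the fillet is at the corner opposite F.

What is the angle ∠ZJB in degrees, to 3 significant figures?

102°

The virtual corner opposite F is at (35.6, 20.2). A1 meets ZJ tangentially, so TJ is at right angles to ZJ and the tangent condition forces TP to be normal to PB, with radius 7.6, so the center T sits 7.6 in from both sides at T = (28.0, 12.6). That places the tangent points at J = (35.6, 12.6) on ZJ and P = (28.0, 20.2) on PB. Then cos ∠ZJB = JZ·JB / (|JZ||JB|), giving 102°.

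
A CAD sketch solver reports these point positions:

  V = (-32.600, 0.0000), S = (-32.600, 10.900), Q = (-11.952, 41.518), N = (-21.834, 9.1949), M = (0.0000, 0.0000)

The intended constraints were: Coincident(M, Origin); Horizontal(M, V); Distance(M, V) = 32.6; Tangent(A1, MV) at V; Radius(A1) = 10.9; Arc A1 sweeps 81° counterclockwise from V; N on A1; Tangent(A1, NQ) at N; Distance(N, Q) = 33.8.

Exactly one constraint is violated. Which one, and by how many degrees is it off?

Tangent(A1, NQ) at N — off by 8.00°.

M = (0.00, 0.00) ✓; M.y = 0.00, V.y = 0.00 ✓; |MV| = 32.60 ✓; ∠(SV, VM) = 90.00° ✓; |SV| = 10.90 ✓; bearing(S→N) − bearing(S→V) = 81.00° ✓; |SN| = 10.90 ✓; ∠(SN, NQ) = 98.00° ✗; |NQ| = 33.80 ✓.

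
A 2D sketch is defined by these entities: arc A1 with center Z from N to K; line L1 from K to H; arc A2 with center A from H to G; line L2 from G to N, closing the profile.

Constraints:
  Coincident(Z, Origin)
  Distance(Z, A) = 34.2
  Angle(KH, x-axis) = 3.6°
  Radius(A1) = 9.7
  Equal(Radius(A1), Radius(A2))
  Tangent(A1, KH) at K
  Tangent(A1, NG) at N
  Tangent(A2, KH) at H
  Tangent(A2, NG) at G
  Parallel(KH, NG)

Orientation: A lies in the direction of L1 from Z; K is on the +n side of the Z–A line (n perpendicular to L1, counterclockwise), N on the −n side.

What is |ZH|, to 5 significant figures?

35.549

Tangency of A1 to both parallel lines with radius 9.7 puts K and N at Z ± 9.7·n: K = (-0.60907, 9.6809), N = (0.60907, -9.6809). Equal radii place H and G the same way about A: H = A + 9.7·n = (33.523, 11.828), G = A − 9.7·n = (34.742, -7.5334). Then |ZH| = |H − Z| = 35.549.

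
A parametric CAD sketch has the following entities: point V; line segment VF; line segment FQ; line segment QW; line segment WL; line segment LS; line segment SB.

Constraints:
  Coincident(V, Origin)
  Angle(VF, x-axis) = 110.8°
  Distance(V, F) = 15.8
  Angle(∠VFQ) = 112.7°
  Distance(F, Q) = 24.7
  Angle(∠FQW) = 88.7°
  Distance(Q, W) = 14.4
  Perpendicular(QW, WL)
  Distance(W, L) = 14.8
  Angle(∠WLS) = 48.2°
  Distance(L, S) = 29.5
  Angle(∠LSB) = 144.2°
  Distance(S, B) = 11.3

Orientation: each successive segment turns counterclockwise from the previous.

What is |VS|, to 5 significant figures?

42.075

V is at the origin; VF runs at 110.8° with length 15.8, so F = (-5.6107, 14.770). ∠VFQ = 112.7° gives FQ at 178.10° from the x-axis; with |FQ| = 24.7, Q = (-30.297, 15.589). ∠FQW = 88.7° gives QW at -90.600° from the x-axis; with |QW| = 14.4, W = (-30.448, 1.1900). QW ⟂ WL, so WL runs at -0.60000°; with |WL| = 14.8, L = (-15.649, 1.0350). ∠WLS = 48.2° gives LS at 131.20° from the x-axis; with |LS| = 29.5, S = (-35.080, 23.231). Then |VS| = |S − V| = 42.075.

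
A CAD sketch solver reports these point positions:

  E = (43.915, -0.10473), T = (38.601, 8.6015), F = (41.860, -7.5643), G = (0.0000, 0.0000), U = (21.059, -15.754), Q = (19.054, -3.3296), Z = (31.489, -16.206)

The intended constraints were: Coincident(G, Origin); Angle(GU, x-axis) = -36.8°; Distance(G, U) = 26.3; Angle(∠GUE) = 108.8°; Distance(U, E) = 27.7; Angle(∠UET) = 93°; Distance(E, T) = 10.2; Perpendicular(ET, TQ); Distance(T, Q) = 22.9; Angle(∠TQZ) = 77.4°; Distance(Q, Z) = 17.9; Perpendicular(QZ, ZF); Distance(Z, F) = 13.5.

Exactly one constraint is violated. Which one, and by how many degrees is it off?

Perpendicular(QZ, ZF) — off by 4.20°.

G = (0.00, 0.00) ✓; GU at -36.80° ✓; |GU| = 26.30 ✓; ∠GUE = 108.8° ✓; |UE| = 27.70 ✓; ∠UET = 93.00° ✓; |ET| = 10.20 ✓; ∠(ET, TQ) = 90.00° ✓; |TQ| = 22.90 ✓; ∠TQZ = 77.40° ✓; |QZ| = 17.90 ✓; ∠(QZ, ZF) = 85.80° ✗; |ZF| = 13.50 ✓.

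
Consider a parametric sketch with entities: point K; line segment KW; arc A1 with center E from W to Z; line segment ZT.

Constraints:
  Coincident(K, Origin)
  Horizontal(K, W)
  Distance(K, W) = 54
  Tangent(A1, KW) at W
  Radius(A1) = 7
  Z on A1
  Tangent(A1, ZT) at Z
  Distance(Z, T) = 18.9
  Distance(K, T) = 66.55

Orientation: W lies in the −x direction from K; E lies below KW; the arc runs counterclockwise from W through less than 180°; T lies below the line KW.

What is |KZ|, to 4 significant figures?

61.38

Checks: ∠(EW, WK) = 90.00° ✓; |EZ| = 7.000 ✓; ∠(EZ, ZT) = 90.00° ✓; |ZT| = 18.90 ✓; |KT| = 66.55 ✓.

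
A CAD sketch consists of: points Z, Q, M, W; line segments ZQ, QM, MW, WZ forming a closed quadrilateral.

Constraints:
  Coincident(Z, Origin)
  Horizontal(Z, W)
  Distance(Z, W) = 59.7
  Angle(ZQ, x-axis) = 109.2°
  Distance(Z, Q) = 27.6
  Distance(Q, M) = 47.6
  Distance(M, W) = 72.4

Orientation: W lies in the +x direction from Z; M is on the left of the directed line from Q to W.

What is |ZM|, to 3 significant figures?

65.8

Z is at the origin; Z and W share the same y with |ZW| = 59.7 and W in +x, so W = (59.7, 0). ZQ runs at 109.2° with |ZQ| = 27.6, so Q = (-9.08, 26.1). M is determined by |QM| = 47.6 and |MW| = 72.4 together: it lies at the intersection of circle(Q, 47.6) and circle(W, 72.4). With |QW| = 73.6, the foot of the radical line on QW is 16.5 from Q and the perpendicular offset is √(47.6² − 16.5²) = 44.6. Taking the left-of-QW solution: M = (22.2, 61.9).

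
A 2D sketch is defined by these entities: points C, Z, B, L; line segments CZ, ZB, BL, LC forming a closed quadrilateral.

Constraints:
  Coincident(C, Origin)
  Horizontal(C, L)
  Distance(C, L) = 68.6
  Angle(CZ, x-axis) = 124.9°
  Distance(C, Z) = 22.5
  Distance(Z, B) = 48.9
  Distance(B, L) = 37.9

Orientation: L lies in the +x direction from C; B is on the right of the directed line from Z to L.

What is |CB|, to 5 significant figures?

31.046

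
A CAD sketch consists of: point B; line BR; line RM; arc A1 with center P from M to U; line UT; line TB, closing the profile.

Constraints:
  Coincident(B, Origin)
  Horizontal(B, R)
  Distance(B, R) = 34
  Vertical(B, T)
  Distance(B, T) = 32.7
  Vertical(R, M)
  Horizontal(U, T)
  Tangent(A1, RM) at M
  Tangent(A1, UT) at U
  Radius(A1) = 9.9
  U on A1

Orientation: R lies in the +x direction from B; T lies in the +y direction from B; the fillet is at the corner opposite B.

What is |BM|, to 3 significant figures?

40.9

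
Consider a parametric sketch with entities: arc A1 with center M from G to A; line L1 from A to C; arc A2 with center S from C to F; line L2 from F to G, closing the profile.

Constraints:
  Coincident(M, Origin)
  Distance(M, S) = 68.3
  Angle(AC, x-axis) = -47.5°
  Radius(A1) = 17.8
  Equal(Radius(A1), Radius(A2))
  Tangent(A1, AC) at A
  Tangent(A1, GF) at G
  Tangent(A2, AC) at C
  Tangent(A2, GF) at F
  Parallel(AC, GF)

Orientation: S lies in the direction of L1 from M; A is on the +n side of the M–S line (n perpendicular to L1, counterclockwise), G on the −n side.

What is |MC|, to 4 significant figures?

70.58

The slot axis is L1's direction at -47.5°, so u = (cos -47.5°, sin -47.5°) = (0.6756, -0.7373) and n = (−sin -47.5°, cos -47.5°) = (0.7373, 0.6756). M is at the origin and S lies 68.3 along u from M, so S = 68.3·u = (46.14, -50.36). Tangency of A1 to both parallel lines with radius 17.8 puts A and G at M ± 17.8·n: A = (13.12, 12.03), G = (-13.12, -12.03). Equal radii place C and F the same way about S: C = S + 17.8·n = (59.27, -38.33), F = S − 17.8·n = (33.02, -62.38). Then |MC| = |C − M| = 70.58.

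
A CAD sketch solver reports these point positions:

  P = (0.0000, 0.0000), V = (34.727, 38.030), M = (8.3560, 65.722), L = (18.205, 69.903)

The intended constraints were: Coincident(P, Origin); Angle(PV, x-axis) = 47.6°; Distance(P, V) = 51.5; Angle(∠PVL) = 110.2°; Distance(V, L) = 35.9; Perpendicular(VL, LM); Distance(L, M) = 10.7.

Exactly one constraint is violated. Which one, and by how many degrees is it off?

Perpendicular(VL, LM) — off by 4.40°.

P = (0.00, 0.00) ✓; PV at 47.60° ✓; |PV| = 51.50 ✓; ∠PVL = 110.2° ✓; |VL| = 35.90 ✓; ∠(VL, LM) = 85.60° ✗; |LM| = 10.70 ✓.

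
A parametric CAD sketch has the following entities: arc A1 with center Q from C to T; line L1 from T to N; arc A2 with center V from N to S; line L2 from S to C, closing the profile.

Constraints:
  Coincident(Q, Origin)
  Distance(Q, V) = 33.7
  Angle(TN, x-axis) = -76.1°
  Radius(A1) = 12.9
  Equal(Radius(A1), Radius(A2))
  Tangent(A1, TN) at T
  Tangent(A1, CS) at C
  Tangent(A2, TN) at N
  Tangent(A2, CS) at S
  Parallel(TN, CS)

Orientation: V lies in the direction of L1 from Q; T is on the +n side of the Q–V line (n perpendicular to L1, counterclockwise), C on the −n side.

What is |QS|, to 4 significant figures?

36.08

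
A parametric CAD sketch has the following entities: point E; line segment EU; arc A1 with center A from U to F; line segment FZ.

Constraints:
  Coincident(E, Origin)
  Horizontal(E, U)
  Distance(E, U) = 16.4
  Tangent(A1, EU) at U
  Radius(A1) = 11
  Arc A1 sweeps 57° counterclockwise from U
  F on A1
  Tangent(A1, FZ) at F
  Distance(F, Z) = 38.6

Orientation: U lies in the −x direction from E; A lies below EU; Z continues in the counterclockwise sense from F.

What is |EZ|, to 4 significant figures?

59.78

E is at the origin; E and U share the same y with |EU| = 16.4 and U on the −x side, so U = (-16.40, 0.000). Since A1 is tangent to EU there, AU ⟂ EU, so A = U + (0, -11) = (-16.40, -11.00). On A1, U sits at bearing 90° from A; a 57° counterclockwise sweep puts F at bearing 147°, so F = A + 11.0·(cos 147°, sin 147°) = (-25.63, -5.009). A1 meets FZ tangentially, so AF is at right angles to FZ, so FZ runs along (−sin 147°, cos 147°); with |FZ| = 38.6, Z = (-46.65, -37.38). Then |EZ| = |Z − E| = 59.78.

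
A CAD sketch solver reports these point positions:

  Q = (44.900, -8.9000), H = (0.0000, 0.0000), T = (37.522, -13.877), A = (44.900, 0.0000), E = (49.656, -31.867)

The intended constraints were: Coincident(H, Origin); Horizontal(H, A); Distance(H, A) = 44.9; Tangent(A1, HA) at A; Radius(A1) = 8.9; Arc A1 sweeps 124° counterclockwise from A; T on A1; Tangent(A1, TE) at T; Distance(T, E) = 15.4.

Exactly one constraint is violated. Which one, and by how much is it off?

Distance(T, E) = 15.4 — off by 6.30.

H = (0.00, 0.00) ✓; H.y = 0.00, A.y = 0.00 ✓; |HA| = 44.90 ✓; ∠(QA, AH) = 90.00° ✓; |QA| = 8.900 ✓; bearing(Q→T) − bearing(Q→A) = 124.0° ✓; |QT| = 8.900 ✓; ∠(QT, TE) = 90.00° ✓; |TE| = 21.70 ✗.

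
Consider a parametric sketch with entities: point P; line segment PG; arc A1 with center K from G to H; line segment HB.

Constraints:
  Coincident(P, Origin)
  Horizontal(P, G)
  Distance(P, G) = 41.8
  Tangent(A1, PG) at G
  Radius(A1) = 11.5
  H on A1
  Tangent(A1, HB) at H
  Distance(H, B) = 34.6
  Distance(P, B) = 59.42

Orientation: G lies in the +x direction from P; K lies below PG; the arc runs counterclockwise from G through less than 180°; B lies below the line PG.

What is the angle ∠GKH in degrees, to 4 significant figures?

98.85°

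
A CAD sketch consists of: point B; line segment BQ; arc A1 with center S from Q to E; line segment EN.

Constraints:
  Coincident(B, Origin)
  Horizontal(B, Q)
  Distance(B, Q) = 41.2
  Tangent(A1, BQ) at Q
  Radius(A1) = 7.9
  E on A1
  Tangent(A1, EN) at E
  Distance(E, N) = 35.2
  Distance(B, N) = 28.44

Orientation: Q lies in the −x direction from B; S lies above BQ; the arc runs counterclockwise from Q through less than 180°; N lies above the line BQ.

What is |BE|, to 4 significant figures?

35.81

B is at the origin; BQ is horizontal with |BQ| = 41.2 and Q on the −x side, so Q = (-41.20, 0.000). The tangent condition forces SQ to be normal to BQ, so S = Q + (0, 7.9) = (-41.20, 7.900). Since SE ⟂ EN (tangency), |SN| = √(7.9² + 35.2²) = 36.08 regardless of where E sits on A1. So N lies on both circle(B, 28.44) and circle(S, 36.08); the above-BQ intersection is N = (-10.30, 26.51). E is the foot of the tangent from N: E = (-35.74, 2.189).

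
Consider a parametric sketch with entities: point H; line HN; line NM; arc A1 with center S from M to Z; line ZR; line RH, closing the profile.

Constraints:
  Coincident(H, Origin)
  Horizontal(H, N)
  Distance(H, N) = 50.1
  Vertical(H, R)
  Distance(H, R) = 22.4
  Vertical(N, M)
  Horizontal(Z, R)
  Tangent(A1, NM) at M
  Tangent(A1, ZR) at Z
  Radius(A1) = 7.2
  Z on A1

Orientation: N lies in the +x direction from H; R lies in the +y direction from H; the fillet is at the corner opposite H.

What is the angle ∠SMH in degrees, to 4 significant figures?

16.88°

The virtual corner opposite H is at (50.10, 22.40). Tangency of A1 to NM means the radius SM is perpendicular to NM and A1 meets ZR tangentially, so SZ is at right angles to ZR, with radius 7.2, so the center S sits 7.2 in from both sides at S = (42.90, 15.20). That places the tangent points at M = (50.10, 15.20) on NM and Z = (42.90, 22.40) on ZR. Then cos ∠SMH = MS·MH / (|MS||MH|), giving 16.88°.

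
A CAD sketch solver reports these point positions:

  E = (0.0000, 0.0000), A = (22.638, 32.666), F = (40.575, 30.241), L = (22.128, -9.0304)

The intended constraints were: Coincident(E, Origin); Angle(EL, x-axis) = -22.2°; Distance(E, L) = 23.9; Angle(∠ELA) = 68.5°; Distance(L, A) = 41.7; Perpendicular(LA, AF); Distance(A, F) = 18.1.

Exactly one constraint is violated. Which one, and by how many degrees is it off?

Perpendicular(LA, AF) — off by 7.00°.

E = (0.00, 0.00) ✓; EL at -22.20° ✓; |EL| = 23.90 ✓; ∠ELA = 68.50° ✓; |LA| = 41.70 ✓; ∠(LA, AF) = 97.00° ✗; |AF| = 18.10 ✓.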